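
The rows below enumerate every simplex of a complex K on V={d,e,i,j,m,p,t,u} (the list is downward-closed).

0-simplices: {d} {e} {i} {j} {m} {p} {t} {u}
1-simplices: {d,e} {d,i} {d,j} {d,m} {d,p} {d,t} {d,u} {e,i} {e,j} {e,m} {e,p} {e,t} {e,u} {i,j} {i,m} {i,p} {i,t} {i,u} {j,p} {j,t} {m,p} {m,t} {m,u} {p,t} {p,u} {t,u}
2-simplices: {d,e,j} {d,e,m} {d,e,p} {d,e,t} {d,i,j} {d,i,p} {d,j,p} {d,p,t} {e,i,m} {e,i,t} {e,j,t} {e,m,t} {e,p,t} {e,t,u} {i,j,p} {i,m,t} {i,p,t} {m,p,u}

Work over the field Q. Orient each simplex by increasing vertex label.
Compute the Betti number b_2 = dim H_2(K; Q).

n_0=8 n_1=26 n_2=18  [Q]
∂1: piv[de,di,dj,dm,dp,dt,du] rk=7  ker:ei,ej,em,ep,et,eu,ij,im,ip,it,iu,jp,jt,mp,mt,mu,pt,pu,tu
∂2: piv[dej,dem,dep,det,dij,dip,djp,dpt,eim,eit,ejt,emt,etu,ipt,mpu] rk=15  ker:ept,ijp,imt
b_2=(18−15)−0=3

b_2=3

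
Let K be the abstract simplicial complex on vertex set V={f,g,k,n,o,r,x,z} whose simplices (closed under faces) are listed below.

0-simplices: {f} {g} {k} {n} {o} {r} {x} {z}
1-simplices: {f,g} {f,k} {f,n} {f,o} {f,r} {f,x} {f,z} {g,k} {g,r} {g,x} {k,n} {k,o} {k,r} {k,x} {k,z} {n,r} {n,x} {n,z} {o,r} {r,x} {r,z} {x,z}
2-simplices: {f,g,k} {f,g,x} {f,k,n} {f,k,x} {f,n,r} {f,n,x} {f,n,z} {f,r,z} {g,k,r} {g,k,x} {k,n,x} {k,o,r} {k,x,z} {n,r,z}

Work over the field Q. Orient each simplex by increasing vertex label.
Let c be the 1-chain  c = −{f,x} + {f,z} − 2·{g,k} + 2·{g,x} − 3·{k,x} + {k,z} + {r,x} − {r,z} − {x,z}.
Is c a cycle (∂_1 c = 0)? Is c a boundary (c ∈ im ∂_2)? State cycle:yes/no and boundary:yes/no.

cycle:yes boundary:no

n_0=8 n_1=22 n_2=14  [Q]
∂1: piv[fg,fk,fn,fo,fr,fx,fz] rk=7  ker:gk,gr,gx,kn,ko,kr,kx,kz,nr,nx,nz,or,rx,rz,xz
∂2: piv[fgk,fgx,fkn,fkx,fnr,fnx,fnz,frz,gkr,kor,kxz] rk=11  ker:gkx,knx,nrz
∂1c = 0
c vs im∂2: residual ≠ 0 ⇒ not boundary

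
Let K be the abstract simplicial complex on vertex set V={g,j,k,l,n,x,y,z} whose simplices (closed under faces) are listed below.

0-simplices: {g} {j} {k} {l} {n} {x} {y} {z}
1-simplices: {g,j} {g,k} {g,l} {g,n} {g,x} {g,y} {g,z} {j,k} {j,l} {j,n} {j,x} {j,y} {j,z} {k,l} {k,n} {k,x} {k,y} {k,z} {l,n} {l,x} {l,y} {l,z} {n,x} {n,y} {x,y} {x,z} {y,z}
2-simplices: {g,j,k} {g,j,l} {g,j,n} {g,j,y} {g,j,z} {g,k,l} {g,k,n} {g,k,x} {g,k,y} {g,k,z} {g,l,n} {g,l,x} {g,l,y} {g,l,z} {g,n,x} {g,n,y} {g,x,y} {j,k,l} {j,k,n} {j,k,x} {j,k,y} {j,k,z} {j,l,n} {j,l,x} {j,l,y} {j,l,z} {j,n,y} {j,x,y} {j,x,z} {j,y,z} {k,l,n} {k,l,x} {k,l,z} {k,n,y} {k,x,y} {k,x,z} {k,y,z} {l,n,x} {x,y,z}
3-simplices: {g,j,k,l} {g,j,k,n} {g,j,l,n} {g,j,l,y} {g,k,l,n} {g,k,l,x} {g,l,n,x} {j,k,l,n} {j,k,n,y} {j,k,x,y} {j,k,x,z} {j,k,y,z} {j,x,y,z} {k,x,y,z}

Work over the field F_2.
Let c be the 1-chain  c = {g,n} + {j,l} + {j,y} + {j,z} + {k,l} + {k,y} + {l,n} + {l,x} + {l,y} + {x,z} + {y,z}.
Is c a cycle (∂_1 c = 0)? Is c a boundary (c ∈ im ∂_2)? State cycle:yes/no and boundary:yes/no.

cycle:no boundary:no

n_0=8 n_1=27 n_2=39 n_3=14  [Z2]
∂1: piv[gj,gk,gl,gn,gx,gy,gz] rk=7  ker:jk,jl,jn,jx,jy,jz,kl,kn,kx,ky,kz,ln,lx,ly,lz,nx,ny,xy,xz,yz
∂2: piv[gjk,gjl,gjn,gjy,gjz,gkl,gkn,gkx,gky,gkz,gln,glx,gly,glz,gnx,gny,gxy,jkx,jxz,jyz] rk=20  ker:jkl,jkn,jky,jkz,jln,jlx,jly,jlz,jny,jxy,kln,klx,klz,kny,kxy,kxz,kyz,lnx,xyz
∂3: piv[gjkl,gjkn,gjln,gjly,gkln,gklx,glnx,jkny,jkxy,jkxz,jkyz,jxyz] rk=12  ker:jkln,kxyz
∂1c = {g} + {j} + {l} + {z}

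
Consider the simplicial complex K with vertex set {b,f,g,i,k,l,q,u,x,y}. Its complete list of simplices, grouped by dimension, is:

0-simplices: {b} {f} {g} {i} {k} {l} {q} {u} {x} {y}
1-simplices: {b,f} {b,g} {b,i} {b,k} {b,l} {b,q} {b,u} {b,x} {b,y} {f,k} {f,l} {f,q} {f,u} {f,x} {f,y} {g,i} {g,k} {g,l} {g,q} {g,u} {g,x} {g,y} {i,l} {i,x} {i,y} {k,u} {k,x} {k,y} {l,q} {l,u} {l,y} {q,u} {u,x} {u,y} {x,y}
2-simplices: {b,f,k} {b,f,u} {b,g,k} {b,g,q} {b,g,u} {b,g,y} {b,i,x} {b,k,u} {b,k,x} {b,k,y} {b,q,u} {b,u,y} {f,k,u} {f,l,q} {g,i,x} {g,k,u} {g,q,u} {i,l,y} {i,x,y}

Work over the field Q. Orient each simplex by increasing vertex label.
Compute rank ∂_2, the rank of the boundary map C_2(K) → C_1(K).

rank∂_2=16

n_0=10 n_1=35 n_2=19  [Q]
∂1: piv[bf,bg,bi,bk,bl,bq,bu,bx,by] rk=9  ker:fk,fl,fq,fu,fx,fy,gi,gk,gl,gq,gu,gx,gy,il,ix,iy,ku,kx,ky,lq,lu,ly,qu,ux,uy,xy
∂2: piv[bfk,bfu,bgk,bgq,bgu,bgy,bix,bku,bkx,bky,bqu,buy,flq,gix,ily,ixy] rk=16  ker:fku,gku,gqu
rk∂_2=16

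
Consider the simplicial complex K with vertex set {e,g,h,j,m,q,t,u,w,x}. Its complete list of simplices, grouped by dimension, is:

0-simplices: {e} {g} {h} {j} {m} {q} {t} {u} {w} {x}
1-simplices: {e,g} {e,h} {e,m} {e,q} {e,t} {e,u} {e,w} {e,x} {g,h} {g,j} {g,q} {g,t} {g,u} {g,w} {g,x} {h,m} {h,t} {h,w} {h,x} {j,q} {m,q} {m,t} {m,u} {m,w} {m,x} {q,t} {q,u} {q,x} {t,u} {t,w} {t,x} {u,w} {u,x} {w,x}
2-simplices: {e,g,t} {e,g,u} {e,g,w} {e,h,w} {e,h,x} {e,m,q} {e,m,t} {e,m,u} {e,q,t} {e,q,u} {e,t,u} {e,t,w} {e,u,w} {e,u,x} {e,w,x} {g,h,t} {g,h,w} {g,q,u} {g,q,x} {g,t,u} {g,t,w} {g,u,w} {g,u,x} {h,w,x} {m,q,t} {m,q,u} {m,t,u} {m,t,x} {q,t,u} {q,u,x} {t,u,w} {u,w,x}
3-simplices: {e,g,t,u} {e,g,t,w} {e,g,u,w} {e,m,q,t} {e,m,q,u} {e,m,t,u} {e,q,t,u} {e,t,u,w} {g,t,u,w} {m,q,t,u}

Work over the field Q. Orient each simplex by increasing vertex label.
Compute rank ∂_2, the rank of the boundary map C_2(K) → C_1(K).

rank∂_2=21

n_0=10 n_1=34 n_2=32 n_3=10  [Q]
∂1: piv[eg,eh,em,eq,et,eu,ew,ex,gj] rk=9  ker:gh,gq,gt,gu,gw,gx,hm,ht,hw,hx,jq,mq,mt,mu,mw,mx,qt,qu,qx,tu,tw,tx,uw,ux,wx
∂2: piv[egt,egu,egw,ehw,ehx,emq,emt,emu,eqt,equ,etu,etw,euw,eux,ewx,ght,ghw,gqu,gqx,gux,mtx] rk=21  ker:gtu,gtw,guw,hwx,mqt,mqu,mtu,qtu,qux,tuw,uwx
∂3: piv[egtu,egtw,eguw,emqt,emqu,emtu,eqtu,etuw] rk=8  ker:gtuw,mqtu
rk∂_2=21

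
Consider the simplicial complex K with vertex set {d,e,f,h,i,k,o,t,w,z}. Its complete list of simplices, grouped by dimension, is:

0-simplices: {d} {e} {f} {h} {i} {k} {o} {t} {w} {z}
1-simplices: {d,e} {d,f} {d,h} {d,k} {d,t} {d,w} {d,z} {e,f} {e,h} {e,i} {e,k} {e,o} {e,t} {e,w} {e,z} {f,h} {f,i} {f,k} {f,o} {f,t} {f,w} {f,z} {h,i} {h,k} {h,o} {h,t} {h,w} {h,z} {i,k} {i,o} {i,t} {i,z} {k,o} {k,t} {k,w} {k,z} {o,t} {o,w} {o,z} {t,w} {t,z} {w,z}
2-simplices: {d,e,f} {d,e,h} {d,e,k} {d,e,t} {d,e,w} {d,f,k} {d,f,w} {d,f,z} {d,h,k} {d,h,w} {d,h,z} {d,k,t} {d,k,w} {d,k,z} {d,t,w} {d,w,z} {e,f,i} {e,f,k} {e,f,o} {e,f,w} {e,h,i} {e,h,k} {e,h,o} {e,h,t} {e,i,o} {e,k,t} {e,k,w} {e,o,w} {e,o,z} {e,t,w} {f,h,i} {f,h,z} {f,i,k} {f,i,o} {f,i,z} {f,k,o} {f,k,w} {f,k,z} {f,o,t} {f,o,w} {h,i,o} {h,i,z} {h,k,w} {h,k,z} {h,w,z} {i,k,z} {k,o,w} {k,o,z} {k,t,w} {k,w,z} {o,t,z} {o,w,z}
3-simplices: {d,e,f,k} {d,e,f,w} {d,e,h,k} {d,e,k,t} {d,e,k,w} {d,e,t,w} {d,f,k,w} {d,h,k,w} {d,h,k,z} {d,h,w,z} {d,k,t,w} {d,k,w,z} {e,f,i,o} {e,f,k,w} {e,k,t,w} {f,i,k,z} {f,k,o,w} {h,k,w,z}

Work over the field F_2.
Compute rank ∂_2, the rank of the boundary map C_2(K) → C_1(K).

rank∂_2=31

n_0=10 n_1=42 n_2=52 n_3=18  [Z2]
∂1: piv[de,df,dh,dk,dt,dw,dz,ei,eo] rk=9  ker:ef,eh,ek,et,ew,ez,fh,fi,fk,fo,ft,fw,fz,hi,hk,ho,ht,hw,hz,ik,io,it,iz,ko,kt,kw,kz,ot,ow,oz,tw,tz,wz
∂2: piv[def,deh,dek,det,dew,dfk,dfw,dfz,dhk,dhw,dhz,dkt,dkw,dkz,dtw,dwz,efi,efo,ehi,eho,eht,eio,eow,eoz,fhi,fik,fiz,fko,fot,koz,otz] rk=31  ker:efk,efw,ehk,ekt,ekw,etw,fhz,fio,fkw,fkz,fow,hio,hiz,hkw,hkz,hwz,ikz,kow,ktw,kwz,owz
∂3: piv[defk,defw,dehk,dekt,dekw,detw,dfkw,dhkw,dhkz,dhwz,dktw,dkwz,efio,fikz,fkow] rk=15  ker:efkw,ektw,hkwz
rk∂_2=31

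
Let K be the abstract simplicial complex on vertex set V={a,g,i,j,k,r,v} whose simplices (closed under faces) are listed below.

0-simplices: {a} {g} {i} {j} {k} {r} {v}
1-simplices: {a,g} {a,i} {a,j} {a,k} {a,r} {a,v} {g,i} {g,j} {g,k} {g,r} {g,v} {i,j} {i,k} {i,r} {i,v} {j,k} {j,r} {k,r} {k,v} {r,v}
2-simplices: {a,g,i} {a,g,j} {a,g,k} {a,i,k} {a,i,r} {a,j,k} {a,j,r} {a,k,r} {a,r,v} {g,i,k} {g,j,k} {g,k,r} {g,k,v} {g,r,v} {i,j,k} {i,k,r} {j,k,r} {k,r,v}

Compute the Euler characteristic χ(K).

n_0=7 n_1=20 n_2=18
χ=+7−20+18=5

χ(K)=5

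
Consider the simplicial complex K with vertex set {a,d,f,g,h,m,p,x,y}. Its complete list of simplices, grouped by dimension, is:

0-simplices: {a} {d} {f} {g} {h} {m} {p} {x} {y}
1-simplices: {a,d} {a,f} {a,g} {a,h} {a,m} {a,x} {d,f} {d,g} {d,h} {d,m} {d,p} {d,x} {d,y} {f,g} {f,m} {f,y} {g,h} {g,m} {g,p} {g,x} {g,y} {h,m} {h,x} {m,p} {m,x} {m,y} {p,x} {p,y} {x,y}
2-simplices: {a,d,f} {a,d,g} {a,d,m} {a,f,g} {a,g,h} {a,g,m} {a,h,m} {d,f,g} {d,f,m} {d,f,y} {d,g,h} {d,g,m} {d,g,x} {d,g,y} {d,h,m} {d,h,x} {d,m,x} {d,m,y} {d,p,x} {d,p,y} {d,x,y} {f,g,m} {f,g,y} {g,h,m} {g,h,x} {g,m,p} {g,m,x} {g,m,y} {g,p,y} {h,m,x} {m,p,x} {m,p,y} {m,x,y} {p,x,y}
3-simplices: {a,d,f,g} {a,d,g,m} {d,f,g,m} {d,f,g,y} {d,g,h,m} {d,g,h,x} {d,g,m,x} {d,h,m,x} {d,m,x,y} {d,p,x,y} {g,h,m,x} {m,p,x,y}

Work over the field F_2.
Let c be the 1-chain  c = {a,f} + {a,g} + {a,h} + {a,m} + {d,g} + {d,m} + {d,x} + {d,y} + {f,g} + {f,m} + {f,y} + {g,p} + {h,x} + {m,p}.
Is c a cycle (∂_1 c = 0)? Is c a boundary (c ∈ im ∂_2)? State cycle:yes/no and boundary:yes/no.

cycle:yes boundary:yes

n_0=9 n_1=29 n_2=34 n_3=12  [Z2]
∂1: piv[ad,af,ag,ah,am,ax,dp,dy] rk=8  ker:df,dg,dh,dm,dx,fg,fm,fy,gh,gm,gp,gx,gy,hm,hx,mp,mx,my,px,py,xy
∂2: piv[adf,adg,adm,afg,agh,agm,ahm,dfm,dfy,dgh,dgx,dgy,dhx,dmx,dmy,dpx,dpy,dxy,gmp,gpy] rk=20  ker:dfg,dgm,dhm,fgm,fgy,ghm,ghx,gmx,gmy,hmx,mpx,mpy,mxy,pxy
∂3: piv[adfg,adgm,dfgm,dfgy,dghm,dghx,dgmx,dhmx,dmxy,dpxy,mpxy] rk=11  ker:ghmx
∂1c = 0
c vs im∂2: reduces to 0 ⇒ boundary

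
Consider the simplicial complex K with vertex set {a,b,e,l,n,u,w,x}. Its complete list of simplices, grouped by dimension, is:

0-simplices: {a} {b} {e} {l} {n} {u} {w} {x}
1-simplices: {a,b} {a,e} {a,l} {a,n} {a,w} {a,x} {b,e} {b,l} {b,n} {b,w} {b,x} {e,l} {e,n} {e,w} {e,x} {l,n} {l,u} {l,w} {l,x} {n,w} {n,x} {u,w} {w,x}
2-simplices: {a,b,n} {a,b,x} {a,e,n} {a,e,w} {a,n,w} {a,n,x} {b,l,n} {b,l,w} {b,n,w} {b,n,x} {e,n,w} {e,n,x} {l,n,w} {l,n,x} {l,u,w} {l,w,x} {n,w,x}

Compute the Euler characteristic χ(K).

χ(K)=2

n_0=8 n_1=23 n_2=17
χ=+8−23+17=2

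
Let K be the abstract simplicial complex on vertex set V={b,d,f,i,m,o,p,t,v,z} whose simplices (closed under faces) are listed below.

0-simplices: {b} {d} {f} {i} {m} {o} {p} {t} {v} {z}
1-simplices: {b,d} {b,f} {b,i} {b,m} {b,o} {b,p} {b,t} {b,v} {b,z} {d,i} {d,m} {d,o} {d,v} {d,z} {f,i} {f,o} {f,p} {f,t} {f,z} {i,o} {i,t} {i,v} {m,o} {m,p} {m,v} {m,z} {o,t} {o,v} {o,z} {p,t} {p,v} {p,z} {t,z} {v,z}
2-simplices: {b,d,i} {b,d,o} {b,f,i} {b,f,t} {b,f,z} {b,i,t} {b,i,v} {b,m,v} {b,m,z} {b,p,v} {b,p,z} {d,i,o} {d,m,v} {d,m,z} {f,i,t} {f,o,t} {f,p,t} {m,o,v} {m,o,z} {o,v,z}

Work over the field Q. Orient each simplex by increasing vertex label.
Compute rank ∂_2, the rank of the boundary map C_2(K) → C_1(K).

rank∂_2=19

n_0=10 n_1=34 n_2=20  [Q]
∂1: piv[bd,bf,bi,bm,bo,bp,bt,bv,bz] rk=9  ker:di,dm,do,dv,dz,fi,fo,fp,ft,fz,io,it,iv,mo,mp,mv,mz,ot,ov,oz,pt,pv,pz,tz,vz
∂2: piv[bdi,bdo,bfi,bft,bfz,bit,biv,bmv,bmz,bpv,bpz,dio,dmv,dmz,fot,fpt,mov,moz,ovz] rk=19  ker:fit
rk∂_2=19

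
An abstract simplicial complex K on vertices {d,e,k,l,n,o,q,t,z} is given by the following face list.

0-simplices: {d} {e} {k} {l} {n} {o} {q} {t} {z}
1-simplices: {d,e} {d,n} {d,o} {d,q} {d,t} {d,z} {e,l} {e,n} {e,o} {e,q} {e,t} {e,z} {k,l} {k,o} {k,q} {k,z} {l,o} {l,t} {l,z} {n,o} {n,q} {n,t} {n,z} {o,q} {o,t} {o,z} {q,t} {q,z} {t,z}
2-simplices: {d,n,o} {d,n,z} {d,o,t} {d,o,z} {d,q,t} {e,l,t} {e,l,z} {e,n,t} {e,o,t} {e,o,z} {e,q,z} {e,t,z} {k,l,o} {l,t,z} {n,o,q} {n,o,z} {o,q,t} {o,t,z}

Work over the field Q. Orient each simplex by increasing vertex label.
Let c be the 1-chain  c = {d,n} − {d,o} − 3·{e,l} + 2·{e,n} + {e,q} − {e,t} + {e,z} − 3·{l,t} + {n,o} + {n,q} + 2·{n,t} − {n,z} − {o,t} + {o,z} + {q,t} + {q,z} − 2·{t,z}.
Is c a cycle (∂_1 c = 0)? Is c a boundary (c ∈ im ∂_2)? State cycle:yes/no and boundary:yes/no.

cycle:yes boundary:yes

n_0=9 n_1=29 n_2=18  [Q]
∂1: piv[de,dn,do,dq,dt,dz,el,kl] rk=8  ker:en,eo,eq,et,ez,ko,kq,kz,lo,lt,lz,no,nq,nt,nz,oq,ot,oz,qt,qz,tz
∂2: piv[dno,dnz,dot,doz,dqt,elt,elz,ent,eot,eoz,eqz,etz,klo,noq,oqt] rk=15  ker:ltz,noz,otz
∂1c = 0
c vs im∂2: reduces to 0 ⇒ boundary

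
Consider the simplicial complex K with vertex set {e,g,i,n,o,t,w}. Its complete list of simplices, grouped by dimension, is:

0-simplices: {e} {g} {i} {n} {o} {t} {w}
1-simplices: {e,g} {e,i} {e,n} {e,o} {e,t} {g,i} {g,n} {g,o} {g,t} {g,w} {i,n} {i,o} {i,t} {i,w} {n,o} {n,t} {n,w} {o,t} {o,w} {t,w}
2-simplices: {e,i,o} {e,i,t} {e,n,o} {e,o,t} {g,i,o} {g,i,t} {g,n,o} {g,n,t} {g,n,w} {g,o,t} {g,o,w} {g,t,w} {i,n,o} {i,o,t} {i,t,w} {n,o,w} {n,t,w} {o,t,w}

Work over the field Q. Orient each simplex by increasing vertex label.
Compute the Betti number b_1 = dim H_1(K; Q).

n_0=7 n_1=20 n_2=18  [Q]
∂1: piv[eg,ei,en,eo,et,gw] rk=6  ker:gi,gn,go,gt,in,io,it,iw,no,nt,nw,ot,ow,tw
∂2: piv[eio,eit,eno,eot,gio,git,gno,gnt,gnw,gow,gtw,ino,itw] rk=13  ker:got,iot,now,ntw,otw
b_1=(20−6)−13=1

b_1=1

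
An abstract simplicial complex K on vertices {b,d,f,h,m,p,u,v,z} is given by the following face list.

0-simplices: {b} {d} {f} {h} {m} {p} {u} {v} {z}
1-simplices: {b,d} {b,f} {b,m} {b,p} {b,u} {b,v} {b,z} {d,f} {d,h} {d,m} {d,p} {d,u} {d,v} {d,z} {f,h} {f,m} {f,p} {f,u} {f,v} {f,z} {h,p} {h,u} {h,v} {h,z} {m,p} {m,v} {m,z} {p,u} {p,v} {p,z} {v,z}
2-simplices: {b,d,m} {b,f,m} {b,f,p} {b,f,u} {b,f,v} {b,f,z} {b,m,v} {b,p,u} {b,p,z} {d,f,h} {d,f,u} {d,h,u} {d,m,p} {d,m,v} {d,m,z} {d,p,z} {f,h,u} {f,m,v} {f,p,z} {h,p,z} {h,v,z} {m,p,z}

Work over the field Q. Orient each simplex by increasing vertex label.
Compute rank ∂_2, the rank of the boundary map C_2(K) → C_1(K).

rank∂_2=18

n_0=9 n_1=31 n_2=22  [Q]
∂1: piv[bd,bf,bm,bp,bu,bv,bz,dh] rk=8  ker:df,dm,dp,du,dv,dz,fh,fm,fp,fu,fv,fz,hp,hu,hv,hz,mp,mv,mz,pu,pv,pz,vz
∂2: piv[bdm,bfm,bfp,bfu,bfv,bfz,bmv,bpu,bpz,dfh,dfu,dhu,dmp,dmv,dmz,dpz,hpz,hvz] rk=18  ker:fhu,fmv,fpz,mpz
rk∂_2=18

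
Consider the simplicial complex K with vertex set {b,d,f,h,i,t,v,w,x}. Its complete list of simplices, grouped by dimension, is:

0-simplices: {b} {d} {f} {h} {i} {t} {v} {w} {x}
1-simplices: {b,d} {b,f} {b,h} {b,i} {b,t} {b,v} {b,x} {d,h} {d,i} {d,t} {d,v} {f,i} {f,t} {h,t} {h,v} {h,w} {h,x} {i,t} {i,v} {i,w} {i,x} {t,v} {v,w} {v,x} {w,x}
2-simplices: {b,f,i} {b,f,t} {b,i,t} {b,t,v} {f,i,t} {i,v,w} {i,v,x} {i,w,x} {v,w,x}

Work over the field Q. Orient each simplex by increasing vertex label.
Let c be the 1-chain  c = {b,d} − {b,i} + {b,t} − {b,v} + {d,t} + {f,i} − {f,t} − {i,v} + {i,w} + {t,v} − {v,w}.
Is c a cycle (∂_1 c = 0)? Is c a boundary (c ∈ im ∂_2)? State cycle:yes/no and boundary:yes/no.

cycle:yes boundary:no

n_0=9 n_1=25 n_2=9  [Q]
∂1: piv[bd,bf,bh,bi,bt,bv,bx,hw] rk=8  ker:dh,di,dt,dv,fi,ft,ht,hv,hx,it,iv,iw,ix,tv,vw,vx,wx
∂2: piv[bfi,bft,bit,btv,ivw,ivx,iwx] rk=7  ker:fit,vwx
∂1c = 0
c vs im∂2: residual ≠ 0 ⇒ not boundary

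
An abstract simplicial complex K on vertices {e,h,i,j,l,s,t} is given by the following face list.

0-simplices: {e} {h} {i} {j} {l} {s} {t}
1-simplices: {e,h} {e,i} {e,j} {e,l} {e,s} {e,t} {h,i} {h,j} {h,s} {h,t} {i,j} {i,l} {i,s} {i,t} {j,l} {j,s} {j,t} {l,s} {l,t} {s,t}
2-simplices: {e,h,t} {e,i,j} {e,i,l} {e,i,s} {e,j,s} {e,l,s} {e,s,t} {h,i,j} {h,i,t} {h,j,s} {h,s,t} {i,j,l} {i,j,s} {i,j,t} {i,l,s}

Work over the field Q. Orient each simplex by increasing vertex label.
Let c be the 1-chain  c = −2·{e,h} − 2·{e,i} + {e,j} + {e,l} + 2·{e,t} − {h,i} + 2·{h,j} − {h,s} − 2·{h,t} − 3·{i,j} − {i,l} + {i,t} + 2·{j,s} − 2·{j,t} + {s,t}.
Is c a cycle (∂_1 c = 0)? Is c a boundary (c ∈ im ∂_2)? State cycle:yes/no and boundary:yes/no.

n_0=7 n_1=20 n_2=15  [Q]
∂1: piv[eh,ei,ej,el,es,et] rk=6  ker:hi,hj,hs,ht,ij,il,is,it,jl,js,jt,ls,lt,st
∂2: piv[eht,eij,eil,eis,ejs,els,est,hij,hit,hjs,hst,ijl,ijt] rk=13  ker:ijs,ils
∂1c = 0
c vs im∂2: reduces to 0 ⇒ boundary

cycle:yes boundary:yes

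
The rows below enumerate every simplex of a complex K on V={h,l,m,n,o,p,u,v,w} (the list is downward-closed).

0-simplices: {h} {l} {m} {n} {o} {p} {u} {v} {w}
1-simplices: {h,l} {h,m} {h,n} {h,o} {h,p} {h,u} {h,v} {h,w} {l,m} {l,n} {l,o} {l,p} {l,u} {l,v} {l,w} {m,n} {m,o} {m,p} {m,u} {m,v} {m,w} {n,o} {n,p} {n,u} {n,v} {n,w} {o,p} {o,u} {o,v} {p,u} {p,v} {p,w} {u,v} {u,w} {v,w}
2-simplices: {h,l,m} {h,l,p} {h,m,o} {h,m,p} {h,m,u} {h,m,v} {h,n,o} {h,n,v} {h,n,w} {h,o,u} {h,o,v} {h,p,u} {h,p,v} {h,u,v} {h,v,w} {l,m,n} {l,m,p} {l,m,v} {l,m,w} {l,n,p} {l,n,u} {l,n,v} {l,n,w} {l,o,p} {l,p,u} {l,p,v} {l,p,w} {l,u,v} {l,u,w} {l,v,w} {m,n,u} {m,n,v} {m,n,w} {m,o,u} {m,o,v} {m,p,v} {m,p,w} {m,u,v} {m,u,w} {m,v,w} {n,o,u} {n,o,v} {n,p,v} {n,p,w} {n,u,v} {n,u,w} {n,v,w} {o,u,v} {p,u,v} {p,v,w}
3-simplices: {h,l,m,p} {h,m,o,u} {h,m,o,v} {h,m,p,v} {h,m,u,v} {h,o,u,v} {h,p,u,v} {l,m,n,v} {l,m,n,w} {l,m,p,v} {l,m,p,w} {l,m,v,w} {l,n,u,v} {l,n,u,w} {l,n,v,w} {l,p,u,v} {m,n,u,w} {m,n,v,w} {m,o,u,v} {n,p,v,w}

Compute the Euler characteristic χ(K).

n_0=9 n_1=35 n_2=50 n_3=20
χ=+9−35+50−20=4

χ(K)=4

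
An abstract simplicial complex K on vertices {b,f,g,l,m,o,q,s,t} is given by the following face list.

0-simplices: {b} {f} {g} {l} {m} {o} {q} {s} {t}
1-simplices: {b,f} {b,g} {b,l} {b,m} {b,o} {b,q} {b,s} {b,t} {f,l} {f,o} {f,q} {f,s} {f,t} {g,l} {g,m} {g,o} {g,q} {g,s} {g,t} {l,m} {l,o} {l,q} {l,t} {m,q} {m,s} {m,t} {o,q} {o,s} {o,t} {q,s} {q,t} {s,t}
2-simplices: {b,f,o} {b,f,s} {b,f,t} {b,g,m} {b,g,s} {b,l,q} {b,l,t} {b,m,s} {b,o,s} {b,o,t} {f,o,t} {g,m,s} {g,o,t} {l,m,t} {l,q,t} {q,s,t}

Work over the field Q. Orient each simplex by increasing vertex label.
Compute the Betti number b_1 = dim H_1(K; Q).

n_0=9 n_1=32 n_2=16  [Q]
∂1: piv[bf,bg,bl,bm,bo,bq,bs,bt] rk=8  ker:fl,fo,fq,fs,ft,gl,gm,go,gq,gs,gt,lm,lo,lq,lt,mq,ms,mt,oq,os,ot,qs,qt,st
∂2: piv[bfo,bfs,bft,bgm,bgs,blq,blt,bms,bos,bot,got,lmt,lqt,qst] rk=14  ker:fot,gms
b_1=(32−8)−14=10

b_1=10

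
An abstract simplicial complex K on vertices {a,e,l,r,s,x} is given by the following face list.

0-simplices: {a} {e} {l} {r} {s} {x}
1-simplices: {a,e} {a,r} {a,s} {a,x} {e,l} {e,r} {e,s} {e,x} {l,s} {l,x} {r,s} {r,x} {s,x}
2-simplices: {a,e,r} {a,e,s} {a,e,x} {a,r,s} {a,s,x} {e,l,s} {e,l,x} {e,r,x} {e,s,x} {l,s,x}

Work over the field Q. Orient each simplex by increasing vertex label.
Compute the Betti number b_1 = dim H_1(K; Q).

b_1=0

n_0=6 n_1=13 n_2=10  [Q]
∂1: piv[ae,ar,as,ax,el] rk=5  ker:er,es,ex,ls,lx,rs,rx,sx
∂2: piv[aer,aes,aex,ars,asx,els,elx,erx] rk=8  ker:esx,lsx
b_1=(13−5)−8=0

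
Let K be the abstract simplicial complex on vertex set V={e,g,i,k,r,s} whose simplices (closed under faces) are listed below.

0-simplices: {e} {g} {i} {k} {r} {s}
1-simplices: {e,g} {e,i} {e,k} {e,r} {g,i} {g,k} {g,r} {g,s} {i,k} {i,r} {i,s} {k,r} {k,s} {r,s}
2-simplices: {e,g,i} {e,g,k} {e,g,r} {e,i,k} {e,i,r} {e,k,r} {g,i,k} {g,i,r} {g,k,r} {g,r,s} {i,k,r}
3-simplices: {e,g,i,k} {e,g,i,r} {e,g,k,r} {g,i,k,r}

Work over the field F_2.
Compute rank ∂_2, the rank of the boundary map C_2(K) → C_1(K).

n_0=6 n_1=14 n_2=11 n_3=4  [Z2]
∂1: piv[eg,ei,ek,er,gs] rk=5  ker:gi,gk,gr,ik,ir,is,kr,ks,rs
∂2: piv[egi,egk,egr,eik,eir,ekr,grs] rk=7  ker:gik,gir,gkr,ikr
∂3: piv[egik,egir,egkr,gikr] rk=4
rk∂_2=7

rank∂_2=7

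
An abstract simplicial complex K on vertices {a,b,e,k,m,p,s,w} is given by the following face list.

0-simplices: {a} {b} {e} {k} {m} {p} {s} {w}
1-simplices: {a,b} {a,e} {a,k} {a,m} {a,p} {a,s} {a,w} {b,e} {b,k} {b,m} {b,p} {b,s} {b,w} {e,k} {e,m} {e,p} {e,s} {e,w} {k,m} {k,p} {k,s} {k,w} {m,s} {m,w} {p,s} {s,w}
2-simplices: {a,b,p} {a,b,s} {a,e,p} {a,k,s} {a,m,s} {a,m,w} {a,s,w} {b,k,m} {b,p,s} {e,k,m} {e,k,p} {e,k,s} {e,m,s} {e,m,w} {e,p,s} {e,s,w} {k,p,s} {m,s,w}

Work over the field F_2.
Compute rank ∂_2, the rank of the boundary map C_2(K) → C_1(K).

rank∂_2=15

n_0=8 n_1=26 n_2=18  [Z2]
∂1: piv[ab,ae,ak,am,ap,as,aw] rk=7  ker:be,bk,bm,bp,bs,bw,ek,em,ep,es,ew,km,kp,ks,kw,ms,mw,ps,sw
∂2: piv[abp,abs,aep,aks,ams,amw,asw,bkm,bps,ekm,ekp,eks,ems,emw,eps] rk=15  ker:esw,kps,msw
rk∂_2=15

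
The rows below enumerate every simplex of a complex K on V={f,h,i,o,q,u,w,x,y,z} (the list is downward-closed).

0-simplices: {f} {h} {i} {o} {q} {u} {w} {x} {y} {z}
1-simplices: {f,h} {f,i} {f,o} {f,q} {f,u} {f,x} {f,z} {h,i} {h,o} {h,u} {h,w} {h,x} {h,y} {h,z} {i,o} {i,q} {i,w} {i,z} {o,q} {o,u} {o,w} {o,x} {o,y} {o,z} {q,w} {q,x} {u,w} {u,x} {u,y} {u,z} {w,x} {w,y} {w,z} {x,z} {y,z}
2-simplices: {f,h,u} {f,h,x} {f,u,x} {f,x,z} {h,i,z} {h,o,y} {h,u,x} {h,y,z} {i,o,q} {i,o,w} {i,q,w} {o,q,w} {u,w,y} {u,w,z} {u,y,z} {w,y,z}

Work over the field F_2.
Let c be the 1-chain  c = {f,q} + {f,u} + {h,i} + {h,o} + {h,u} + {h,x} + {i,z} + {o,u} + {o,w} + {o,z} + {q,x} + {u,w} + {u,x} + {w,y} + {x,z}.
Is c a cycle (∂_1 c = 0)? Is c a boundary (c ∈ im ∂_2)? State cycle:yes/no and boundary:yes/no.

n_0=10 n_1=35 n_2=16  [Z2]
∂1: piv[fh,fi,fo,fq,fu,fx,fz,hw,hy] rk=9  ker:hi,ho,hu,hx,hz,io,iq,iw,iz,oq,ou,ow,ox,oy,oz,qw,qx,uw,ux,uy,uz,wx,wy,wz,xz,yz
∂2: piv[fhu,fhx,fux,fxz,hiz,hoy,hyz,ioq,iow,iqw,uwy,uwz,uyz] rk=13  ker:hux,oqw,wyz
∂1c = {u} + {w} + {y} + {z}

cycle:no boundary:no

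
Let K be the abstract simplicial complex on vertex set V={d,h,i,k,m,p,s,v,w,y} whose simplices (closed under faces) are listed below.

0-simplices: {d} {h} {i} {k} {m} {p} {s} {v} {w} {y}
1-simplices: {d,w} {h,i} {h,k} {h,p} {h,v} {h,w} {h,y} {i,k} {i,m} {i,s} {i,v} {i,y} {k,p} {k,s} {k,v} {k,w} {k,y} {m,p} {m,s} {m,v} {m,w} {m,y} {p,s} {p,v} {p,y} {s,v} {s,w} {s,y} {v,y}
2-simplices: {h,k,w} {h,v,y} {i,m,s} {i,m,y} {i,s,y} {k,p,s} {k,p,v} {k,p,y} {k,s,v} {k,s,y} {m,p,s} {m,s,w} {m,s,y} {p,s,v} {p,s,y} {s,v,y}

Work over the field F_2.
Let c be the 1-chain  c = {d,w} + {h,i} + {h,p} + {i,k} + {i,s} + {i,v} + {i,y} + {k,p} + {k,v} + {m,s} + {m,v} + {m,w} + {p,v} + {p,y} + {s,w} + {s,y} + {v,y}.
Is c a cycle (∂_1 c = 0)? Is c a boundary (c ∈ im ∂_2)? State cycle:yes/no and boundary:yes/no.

n_0=10 n_1=29 n_2=16  [Z2]
∂1: piv[dw,hi,hk,hp,hv,hw,hy,im,is] rk=9  ker:ik,iv,iy,kp,ks,kv,kw,ky,mp,ms,mv,mw,my,ps,pv,py,sv,sw,sy,vy
∂2: piv[hkw,hvy,ims,imy,isy,kps,kpv,kpy,ksv,ksy,mps,msw,svy] rk=13  ker:msy,psv,psy
∂1c = {d} + {i} + {k} + {m} + {v} + {w}

cycle:no boundary:no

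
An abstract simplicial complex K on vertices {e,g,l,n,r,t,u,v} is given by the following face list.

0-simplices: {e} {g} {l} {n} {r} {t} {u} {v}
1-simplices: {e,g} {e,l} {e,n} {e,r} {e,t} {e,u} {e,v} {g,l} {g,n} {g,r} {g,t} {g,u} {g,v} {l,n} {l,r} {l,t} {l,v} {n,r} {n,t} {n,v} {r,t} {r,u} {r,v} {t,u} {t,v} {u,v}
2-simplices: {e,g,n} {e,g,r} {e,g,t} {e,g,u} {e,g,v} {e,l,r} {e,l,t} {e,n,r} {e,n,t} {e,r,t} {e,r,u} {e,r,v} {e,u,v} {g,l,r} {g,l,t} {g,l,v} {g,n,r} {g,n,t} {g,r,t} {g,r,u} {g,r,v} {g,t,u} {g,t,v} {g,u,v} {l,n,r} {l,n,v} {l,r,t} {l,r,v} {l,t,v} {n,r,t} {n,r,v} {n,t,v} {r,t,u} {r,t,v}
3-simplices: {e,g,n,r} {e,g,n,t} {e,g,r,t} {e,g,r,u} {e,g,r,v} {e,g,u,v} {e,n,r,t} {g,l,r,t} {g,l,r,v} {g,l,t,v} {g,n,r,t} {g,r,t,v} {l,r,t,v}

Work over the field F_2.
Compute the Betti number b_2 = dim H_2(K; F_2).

n_0=8 n_1=26 n_2=34 n_3=13  [Z2]
∂1: piv[eg,el,en,er,et,eu,ev] rk=7  ker:gl,gn,gr,gt,gu,gv,ln,lr,lt,lv,nr,nt,nv,rt,ru,rv,tu,tv,uv
∂2: piv[egn,egr,egt,egu,egv,elr,elt,enr,ent,ert,eru,erv,euv,glr,glv,gtu,gtv,lnr,lnv] rk=19  ker:glt,gnr,gnt,grt,gru,grv,guv,lrt,lrv,ltv,nrt,nrv,ntv,rtu,rtv
∂3: piv[egnr,egnt,egrt,egru,egrv,eguv,enrt,glrt,glrv,gltv,grtv] rk=11  ker:gnrt,lrtv
b_2=(34−19)−11=4

b_2=4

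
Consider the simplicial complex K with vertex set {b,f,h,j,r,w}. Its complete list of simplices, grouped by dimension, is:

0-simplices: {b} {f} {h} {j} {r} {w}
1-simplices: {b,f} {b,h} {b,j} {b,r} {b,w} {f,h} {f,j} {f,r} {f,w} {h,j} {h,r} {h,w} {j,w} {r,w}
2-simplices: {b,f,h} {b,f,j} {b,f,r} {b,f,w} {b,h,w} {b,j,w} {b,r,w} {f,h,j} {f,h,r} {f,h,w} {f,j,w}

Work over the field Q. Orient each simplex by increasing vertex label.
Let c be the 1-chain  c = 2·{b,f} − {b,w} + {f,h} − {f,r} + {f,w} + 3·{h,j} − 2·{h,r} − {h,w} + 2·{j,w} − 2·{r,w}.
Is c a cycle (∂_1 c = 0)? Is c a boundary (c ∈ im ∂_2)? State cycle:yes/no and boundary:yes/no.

cycle:no boundary:no

n_0=6 n_1=14 n_2=11  [Q]
∂1: piv[bf,bh,bj,br,bw] rk=5  ker:fh,fj,fr,fw,hj,hr,hw,jw,rw
∂2: piv[bfh,bfj,bfr,bfw,bhw,bjw,brw,fhj,fhr] rk=9  ker:fhw,fjw
∂1c = −{b} + {f} + {h} + {j} − {r} − {w}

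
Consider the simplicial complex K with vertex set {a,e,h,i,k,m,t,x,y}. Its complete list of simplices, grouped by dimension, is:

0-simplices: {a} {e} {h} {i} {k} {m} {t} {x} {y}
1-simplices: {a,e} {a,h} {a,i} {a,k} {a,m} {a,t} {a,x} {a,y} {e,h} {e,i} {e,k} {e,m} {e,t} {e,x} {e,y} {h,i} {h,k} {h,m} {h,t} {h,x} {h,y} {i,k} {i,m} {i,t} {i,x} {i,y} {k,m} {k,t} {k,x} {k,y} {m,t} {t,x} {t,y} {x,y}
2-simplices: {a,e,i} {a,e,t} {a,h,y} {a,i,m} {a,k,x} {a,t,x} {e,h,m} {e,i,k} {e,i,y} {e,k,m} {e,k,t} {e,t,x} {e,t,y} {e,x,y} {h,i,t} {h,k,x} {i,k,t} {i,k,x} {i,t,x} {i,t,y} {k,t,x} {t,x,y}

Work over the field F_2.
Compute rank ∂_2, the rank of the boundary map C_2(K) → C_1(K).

n_0=9 n_1=34 n_2=22  [Z2]
∂1: piv[ae,ah,ai,ak,am,at,ax,ay] rk=8  ker:eh,ei,ek,em,et,ex,ey,hi,hk,hm,ht,hx,hy,ik,im,it,ix,iy,km,kt,kx,ky,mt,tx,ty,xy
∂2: piv[aei,aet,ahy,aim,akx,atx,ehm,eik,eiy,ekm,ekt,etx,ety,exy,hit,hkx,ikt,ikx,itx] rk=19  ker:ity,ktx,txy
rk∂_2=19

rank∂_2=19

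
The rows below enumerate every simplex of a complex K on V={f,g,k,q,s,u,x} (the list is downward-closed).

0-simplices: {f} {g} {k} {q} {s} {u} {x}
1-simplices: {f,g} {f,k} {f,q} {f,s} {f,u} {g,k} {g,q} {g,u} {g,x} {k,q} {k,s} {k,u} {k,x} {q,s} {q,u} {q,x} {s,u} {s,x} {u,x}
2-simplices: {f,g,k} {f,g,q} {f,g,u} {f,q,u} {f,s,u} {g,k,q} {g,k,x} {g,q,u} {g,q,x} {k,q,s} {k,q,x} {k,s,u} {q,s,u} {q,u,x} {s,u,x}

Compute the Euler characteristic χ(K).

χ(K)=3

n_0=7 n_1=19 n_2=15
χ=+7−19+15=3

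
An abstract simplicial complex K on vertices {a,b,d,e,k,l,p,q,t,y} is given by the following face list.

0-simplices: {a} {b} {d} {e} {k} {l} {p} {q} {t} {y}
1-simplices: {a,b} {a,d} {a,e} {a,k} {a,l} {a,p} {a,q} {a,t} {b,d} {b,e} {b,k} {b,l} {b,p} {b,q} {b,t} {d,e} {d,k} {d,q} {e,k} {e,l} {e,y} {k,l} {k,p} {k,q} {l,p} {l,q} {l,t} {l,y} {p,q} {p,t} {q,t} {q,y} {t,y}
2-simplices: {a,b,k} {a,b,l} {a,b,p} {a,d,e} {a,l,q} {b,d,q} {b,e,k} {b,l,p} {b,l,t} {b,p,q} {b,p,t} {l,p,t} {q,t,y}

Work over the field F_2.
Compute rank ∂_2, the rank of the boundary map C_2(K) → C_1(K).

rank∂_2=12

n_0=10 n_1=33 n_2=13  [Z2]
∂1: piv[ab,ad,ae,ak,al,ap,aq,at,ey] rk=9  ker:bd,be,bk,bl,bp,bq,bt,de,dk,dq,ek,el,kl,kp,kq,lp,lq,lt,ly,pq,pt,qt,qy,ty
∂2: piv[abk,abl,abp,ade,alq,bdq,bek,blp,blt,bpq,bpt,qty] rk=12  ker:lpt
rk∂_2=12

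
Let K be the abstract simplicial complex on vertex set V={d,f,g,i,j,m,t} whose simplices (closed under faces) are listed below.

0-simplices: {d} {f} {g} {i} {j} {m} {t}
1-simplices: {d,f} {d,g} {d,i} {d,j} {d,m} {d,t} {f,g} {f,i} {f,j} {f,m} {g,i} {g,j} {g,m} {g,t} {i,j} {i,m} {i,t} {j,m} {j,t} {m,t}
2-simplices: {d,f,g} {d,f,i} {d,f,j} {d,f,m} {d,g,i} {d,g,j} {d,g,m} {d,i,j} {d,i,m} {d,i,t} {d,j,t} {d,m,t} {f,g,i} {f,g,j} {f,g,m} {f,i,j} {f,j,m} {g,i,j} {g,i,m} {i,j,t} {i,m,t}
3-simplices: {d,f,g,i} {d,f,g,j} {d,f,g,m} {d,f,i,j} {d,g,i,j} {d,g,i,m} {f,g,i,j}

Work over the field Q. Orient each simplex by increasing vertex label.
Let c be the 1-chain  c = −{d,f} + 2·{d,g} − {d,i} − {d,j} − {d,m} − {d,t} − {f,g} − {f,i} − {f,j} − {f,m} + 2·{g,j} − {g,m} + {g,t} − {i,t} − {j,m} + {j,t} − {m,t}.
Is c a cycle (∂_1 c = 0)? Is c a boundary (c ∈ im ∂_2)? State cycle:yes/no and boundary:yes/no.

n_0=7 n_1=20 n_2=21 n_3=7  [Q]
∂1: piv[df,dg,di,dj,dm,dt] rk=6  ker:fg,fi,fj,fm,gi,gj,gm,gt,ij,im,it,jm,jt,mt
∂2: piv[dfg,dfi,dfj,dfm,dgi,dgj,dgm,dij,dim,dit,djt,dmt,fjm] rk=13  ker:fgi,fgj,fgm,fij,gij,gim,ijt,imt
∂3: piv[dfgi,dfgj,dfgm,dfij,dgij,dgim] rk=6  ker:fgij
∂1c = 3·{d} + 3·{f} − {g} − {i} − 3·{m} − {t}

cycle:no boundary:no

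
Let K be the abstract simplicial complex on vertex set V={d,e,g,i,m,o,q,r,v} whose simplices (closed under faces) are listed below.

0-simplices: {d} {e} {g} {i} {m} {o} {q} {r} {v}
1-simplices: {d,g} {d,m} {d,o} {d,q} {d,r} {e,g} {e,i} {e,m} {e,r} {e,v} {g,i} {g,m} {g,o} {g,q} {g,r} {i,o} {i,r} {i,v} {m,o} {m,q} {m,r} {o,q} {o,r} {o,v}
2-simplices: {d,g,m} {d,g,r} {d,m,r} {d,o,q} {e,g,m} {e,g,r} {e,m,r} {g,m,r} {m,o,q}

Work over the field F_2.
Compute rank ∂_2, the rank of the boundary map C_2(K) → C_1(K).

n_0=9 n_1=24 n_2=9  [Z2]
∂1: piv[dg,dm,do,dq,dr,eg,ei,ev] rk=8  ker:em,er,gi,gm,go,gq,gr,io,ir,iv,mo,mq,mr,oq,or,ov
∂2: piv[dgm,dgr,dmr,doq,egm,egr,moq] rk=7  ker:emr,gmr
rk∂_2=7

rank∂_2=7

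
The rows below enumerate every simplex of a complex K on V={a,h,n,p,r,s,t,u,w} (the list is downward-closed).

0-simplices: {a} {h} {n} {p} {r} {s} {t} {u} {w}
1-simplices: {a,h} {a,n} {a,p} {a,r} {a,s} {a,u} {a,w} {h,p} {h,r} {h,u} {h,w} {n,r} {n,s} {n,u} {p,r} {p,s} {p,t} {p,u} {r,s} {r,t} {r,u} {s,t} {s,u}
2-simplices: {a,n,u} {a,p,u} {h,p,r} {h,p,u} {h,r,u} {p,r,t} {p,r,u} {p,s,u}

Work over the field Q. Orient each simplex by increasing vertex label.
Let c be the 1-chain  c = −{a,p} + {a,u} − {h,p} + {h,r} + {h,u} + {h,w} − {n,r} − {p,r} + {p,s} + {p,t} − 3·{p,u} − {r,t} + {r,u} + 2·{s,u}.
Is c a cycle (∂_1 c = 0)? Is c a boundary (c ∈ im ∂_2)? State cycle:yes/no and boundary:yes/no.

cycle:no boundary:no

n_0=9 n_1=23 n_2=8  [Q]
∂1: piv[ah,an,ap,ar,as,au,aw,pt] rk=8  ker:hp,hr,hu,hw,nr,ns,nu,pr,ps,pu,rs,rt,ru,st,su
∂2: piv[anu,apu,hpr,hpu,hru,prt,psu] rk=7  ker:pru
∂1c = −2·{h} + {n} − {r} − {s} + 2·{u} + {w}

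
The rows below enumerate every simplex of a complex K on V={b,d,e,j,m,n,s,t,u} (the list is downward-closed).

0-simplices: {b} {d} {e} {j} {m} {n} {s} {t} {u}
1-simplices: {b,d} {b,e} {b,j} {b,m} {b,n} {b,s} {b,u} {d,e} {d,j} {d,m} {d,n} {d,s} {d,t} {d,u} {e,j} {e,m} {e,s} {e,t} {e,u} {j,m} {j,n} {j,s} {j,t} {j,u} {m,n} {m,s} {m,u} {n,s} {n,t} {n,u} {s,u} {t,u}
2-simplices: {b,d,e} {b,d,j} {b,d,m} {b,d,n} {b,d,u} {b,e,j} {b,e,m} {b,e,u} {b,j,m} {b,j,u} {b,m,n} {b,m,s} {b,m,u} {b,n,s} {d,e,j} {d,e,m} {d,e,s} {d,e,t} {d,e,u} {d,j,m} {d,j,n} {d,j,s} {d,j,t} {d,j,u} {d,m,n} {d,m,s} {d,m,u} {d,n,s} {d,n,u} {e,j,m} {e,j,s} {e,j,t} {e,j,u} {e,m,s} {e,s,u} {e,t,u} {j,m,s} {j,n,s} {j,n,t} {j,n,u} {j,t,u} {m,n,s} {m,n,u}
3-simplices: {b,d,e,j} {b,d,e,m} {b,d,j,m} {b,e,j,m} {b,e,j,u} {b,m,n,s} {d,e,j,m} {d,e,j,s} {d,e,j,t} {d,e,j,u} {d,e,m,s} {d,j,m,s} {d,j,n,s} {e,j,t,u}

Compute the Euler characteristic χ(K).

n_0=9 n_1=32 n_2=43 n_3=14
χ=+9−32+43−14=6

χ(K)=6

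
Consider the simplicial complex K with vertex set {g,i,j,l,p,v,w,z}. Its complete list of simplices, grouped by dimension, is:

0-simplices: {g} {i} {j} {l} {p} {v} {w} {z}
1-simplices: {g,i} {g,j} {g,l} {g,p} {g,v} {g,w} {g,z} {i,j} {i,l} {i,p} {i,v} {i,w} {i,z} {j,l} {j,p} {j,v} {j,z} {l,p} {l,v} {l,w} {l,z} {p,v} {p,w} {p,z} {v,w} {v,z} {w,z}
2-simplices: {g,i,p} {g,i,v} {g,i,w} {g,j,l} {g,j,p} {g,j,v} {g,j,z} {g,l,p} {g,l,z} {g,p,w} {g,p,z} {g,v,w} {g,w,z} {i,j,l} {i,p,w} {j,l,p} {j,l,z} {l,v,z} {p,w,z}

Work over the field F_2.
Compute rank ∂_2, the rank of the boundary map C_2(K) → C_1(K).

rank∂_2=15

n_0=8 n_1=27 n_2=19  [Z2]
∂1: piv[gi,gj,gl,gp,gv,gw,gz] rk=7  ker:ij,il,ip,iv,iw,iz,jl,jp,jv,jz,lp,lv,lw,lz,pv,pw,pz,vw,vz,wz
∂2: piv[gip,giv,giw,gjl,gjp,gjv,gjz,glp,glz,gpw,gpz,gvw,gwz,ijl,lvz] rk=15  ker:ipw,jlp,jlz,pwz
rk∂_2=15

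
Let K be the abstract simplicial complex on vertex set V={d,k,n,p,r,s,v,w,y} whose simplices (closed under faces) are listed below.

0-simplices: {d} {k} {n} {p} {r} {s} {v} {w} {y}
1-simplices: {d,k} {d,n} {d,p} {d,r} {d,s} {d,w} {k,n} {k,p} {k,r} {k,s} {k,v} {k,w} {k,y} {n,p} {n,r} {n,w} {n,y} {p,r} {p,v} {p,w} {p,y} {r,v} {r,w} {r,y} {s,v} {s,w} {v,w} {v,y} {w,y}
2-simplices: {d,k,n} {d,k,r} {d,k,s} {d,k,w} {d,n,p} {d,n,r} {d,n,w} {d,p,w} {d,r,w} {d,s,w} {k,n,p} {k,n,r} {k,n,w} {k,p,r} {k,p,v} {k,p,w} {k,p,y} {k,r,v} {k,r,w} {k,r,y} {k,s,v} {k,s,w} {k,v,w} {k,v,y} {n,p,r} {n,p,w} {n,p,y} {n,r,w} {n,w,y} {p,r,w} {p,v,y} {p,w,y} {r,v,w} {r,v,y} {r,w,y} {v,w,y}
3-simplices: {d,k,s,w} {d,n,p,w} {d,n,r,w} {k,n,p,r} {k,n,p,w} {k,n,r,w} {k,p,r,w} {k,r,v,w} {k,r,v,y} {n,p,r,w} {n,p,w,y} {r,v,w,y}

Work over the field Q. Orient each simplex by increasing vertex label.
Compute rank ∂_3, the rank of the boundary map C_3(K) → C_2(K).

rank∂_3=11

n_0=9 n_1=29 n_2=36 n_3=12  [Q]
∂1: piv[dk,dn,dp,dr,ds,dw,kv,ky] rk=8  ker:kn,kp,kr,ks,kw,np,nr,nw,ny,pr,pv,pw,py,rv,rw,ry,sv,sw,vw,vy,wy
∂2: piv[dkn,dkr,dks,dkw,dnp,dnr,dnw,dpw,drw,dsw,knp,kpr,kpv,kpy,krv,kry,ksv,kvw,kvy,npy,nwy] rk=21  ker:knr,knw,kpw,krw,ksw,npr,npw,nrw,prw,pvy,pwy,rvw,rvy,rwy,vwy
∂3: piv[dksw,dnpw,dnrw,knpr,knpw,knrw,kprw,krvw,krvy,npwy,rvwy] rk=11  ker:nprw
rk∂_3=11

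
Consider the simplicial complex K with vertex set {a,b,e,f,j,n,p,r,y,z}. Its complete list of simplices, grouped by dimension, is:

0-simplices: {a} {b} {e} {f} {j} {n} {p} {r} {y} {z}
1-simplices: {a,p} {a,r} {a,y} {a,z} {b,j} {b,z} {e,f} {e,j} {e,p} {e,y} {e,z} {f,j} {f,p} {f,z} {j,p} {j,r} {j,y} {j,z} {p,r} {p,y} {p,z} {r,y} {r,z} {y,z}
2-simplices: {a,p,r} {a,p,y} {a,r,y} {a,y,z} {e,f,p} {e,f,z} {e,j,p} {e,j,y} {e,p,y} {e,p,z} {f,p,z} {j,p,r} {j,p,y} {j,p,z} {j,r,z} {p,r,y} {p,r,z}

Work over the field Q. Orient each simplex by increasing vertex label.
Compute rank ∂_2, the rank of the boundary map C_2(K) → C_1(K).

rank∂_2=13

n_0=10 n_1=24 n_2=17  [Q]
∂1: piv[ap,ar,ay,az,bj,bz,ef,ej] rk=8  ker:ep,ey,ez,fj,fp,fz,jp,jr,jy,jz,pr,py,pz,ry,rz,yz
∂2: piv[apr,apy,ary,ayz,efp,efz,ejp,ejy,epy,epz,jpr,jpz,jrz] rk=13  ker:fpz,jpy,pry,prz
rk∂_2=13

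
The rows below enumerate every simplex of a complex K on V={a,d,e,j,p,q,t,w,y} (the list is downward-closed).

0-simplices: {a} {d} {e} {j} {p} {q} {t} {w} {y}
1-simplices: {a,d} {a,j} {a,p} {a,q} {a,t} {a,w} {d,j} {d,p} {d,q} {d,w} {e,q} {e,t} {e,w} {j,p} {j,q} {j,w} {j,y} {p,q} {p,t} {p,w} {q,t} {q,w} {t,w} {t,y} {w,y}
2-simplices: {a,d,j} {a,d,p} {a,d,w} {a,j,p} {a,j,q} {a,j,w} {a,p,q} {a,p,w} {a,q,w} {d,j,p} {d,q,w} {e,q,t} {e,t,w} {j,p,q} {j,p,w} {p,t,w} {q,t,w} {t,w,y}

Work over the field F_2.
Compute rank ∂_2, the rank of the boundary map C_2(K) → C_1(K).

n_0=9 n_1=25 n_2=18  [Z2]
∂1: piv[ad,aj,ap,aq,at,aw,eq,jy] rk=8  ker:dj,dp,dq,dw,et,ew,jp,jq,jw,pq,pt,pw,qt,qw,tw,ty,wy
∂2: piv[adj,adp,adw,ajp,ajq,ajw,apq,apw,aqw,dqw,eqt,etw,ptw,qtw,twy] rk=15  ker:djp,jpq,jpw
rk∂_2=15

rank∂_2=15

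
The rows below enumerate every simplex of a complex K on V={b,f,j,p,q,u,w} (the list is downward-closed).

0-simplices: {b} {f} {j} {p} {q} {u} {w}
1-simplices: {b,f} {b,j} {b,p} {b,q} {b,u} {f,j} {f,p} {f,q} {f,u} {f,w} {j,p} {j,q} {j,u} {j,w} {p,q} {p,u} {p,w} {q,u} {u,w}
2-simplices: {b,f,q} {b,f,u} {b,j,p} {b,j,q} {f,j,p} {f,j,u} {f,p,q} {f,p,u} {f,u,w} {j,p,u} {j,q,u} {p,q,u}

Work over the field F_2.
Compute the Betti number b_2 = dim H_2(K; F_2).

b_2=1

n_0=7 n_1=19 n_2=12  [Z2]
∂1: piv[bf,bj,bp,bq,bu,fw] rk=6  ker:fj,fp,fq,fu,jp,jq,ju,jw,pq,pu,pw,qu,uw
∂2: piv[bfq,bfu,bjp,bjq,fjp,fju,fpq,fpu,fuw,jqu,pqu] rk=11  ker:jpu
b_2=(12−11)−0=1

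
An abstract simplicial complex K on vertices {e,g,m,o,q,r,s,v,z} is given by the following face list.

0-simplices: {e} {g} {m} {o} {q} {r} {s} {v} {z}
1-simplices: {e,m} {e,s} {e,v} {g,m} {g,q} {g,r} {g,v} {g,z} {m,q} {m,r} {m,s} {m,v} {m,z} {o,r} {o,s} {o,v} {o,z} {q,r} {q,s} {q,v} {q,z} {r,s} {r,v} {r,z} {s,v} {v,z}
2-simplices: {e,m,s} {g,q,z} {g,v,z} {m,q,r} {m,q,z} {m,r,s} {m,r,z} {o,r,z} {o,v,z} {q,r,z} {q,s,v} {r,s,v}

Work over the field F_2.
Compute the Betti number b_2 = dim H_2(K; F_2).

b_2=1

n_0=9 n_1=26 n_2=12  [Z2]
∂1: piv[em,es,ev,gm,gq,gr,gz,or] rk=8  ker:gv,mq,mr,ms,mv,mz,os,ov,oz,qr,qs,qv,qz,rs,rv,rz,sv,vz
∂2: piv[ems,gqz,gvz,mqr,mqz,mrs,mrz,orz,ovz,qsv,rsv] rk=11  ker:qrz
b_2=(12−11)−0=1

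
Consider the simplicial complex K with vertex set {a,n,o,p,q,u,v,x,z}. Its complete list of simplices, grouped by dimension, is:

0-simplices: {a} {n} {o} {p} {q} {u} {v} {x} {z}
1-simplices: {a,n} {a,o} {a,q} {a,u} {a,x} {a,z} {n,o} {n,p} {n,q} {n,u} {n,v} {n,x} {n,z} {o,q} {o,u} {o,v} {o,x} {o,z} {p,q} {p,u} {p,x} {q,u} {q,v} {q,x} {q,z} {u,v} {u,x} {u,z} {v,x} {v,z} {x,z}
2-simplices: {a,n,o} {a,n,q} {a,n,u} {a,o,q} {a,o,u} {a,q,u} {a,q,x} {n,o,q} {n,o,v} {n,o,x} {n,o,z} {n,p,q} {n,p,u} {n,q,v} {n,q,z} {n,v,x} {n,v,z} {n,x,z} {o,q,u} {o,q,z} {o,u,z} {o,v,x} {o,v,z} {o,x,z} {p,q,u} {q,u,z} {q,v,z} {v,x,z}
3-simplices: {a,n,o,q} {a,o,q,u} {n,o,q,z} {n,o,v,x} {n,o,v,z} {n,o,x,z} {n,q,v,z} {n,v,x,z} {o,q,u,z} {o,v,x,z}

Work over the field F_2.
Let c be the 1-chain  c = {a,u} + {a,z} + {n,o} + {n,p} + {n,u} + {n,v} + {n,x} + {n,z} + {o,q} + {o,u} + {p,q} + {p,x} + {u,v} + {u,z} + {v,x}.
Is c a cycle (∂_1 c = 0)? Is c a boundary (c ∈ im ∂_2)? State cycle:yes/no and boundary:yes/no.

cycle:no boundary:no

n_0=9 n_1=31 n_2=28 n_3=10  [Z2]
∂1: piv[an,ao,aq,au,ax,az,np,nv] rk=8  ker:no,nq,nu,nx,nz,oq,ou,ov,ox,oz,pq,pu,px,qu,qv,qx,qz,uv,ux,uz,vx,vz,xz
∂2: piv[ano,anq,anu,aoq,aou,aqu,aqx,nov,nox,noz,npq,npu,nqv,nqz,nvx,nvz,nxz,ouz] rk=18  ker:noq,oqu,oqz,ovx,ovz,oxz,pqu,quz,qvz,vxz
∂3: piv[anoq,aoqu,noqz,novx,novz,noxz,nqvz,nvxz,oquz] rk=9  ker:ovxz
∂1c = {o} + {p} + {u} + {v} + {x} + {z}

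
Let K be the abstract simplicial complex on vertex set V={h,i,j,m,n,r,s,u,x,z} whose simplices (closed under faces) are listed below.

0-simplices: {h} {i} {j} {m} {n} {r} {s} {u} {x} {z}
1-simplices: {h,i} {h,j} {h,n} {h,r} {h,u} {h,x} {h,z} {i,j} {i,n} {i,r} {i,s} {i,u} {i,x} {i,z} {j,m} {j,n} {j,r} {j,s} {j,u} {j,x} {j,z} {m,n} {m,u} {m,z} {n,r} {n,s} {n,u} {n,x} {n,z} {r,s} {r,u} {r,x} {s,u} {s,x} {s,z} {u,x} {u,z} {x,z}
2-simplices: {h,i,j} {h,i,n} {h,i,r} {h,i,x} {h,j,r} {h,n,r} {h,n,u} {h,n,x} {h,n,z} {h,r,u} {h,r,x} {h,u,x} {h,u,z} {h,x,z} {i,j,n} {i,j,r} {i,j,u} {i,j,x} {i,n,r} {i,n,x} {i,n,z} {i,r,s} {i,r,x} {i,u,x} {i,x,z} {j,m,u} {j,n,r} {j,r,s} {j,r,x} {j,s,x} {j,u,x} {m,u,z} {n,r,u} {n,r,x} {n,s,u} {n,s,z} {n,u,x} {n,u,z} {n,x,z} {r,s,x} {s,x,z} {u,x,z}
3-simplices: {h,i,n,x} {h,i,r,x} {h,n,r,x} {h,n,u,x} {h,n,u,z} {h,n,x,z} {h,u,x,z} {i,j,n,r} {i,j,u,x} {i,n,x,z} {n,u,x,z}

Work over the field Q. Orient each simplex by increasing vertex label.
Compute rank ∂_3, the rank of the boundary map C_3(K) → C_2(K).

rank∂_3=10

n_0=10 n_1=38 n_2=42 n_3=11  [Q]
∂1: piv[hi,hj,hn,hr,hu,hx,hz,is,jm] rk=9  ker:ij,in,ir,iu,ix,iz,jn,jr,js,ju,jx,jz,mn,mu,mz,nr,ns,nu,nx,nz,rs,ru,rx,su,sx,sz,ux,uz,xz
∂2: piv[hij,hin,hir,hix,hjr,hnr,hnu,hnx,hnz,hru,hrx,hux,huz,hxz,ijn,iju,ijx,inz,irs,iux,jmu,jrs,jsx,muz,nsu,nsz,sxz] rk=27  ker:ijr,inr,inx,irx,ixz,jnr,jrx,jux,nru,nrx,nux,nuz,nxz,rsx,uxz
∂3: piv[hinx,hirx,hnrx,hnux,hnuz,hnxz,huxz,ijnr,ijux,inxz] rk=10  ker:nuxz
rk∂_3=10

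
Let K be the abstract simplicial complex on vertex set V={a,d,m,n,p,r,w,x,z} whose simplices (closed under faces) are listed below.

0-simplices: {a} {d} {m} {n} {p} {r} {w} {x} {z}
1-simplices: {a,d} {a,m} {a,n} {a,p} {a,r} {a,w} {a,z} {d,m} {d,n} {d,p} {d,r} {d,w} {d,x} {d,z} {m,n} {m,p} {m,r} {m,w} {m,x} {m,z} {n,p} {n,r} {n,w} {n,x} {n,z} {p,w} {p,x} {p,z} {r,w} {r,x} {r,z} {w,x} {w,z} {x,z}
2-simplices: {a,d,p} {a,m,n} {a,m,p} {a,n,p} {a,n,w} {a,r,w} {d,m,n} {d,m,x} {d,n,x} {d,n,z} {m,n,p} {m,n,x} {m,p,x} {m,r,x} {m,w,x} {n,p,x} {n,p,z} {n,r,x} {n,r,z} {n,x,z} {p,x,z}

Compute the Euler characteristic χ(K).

χ(K)=-4

n_0=9 n_1=34 n_2=21
χ=+9−34+21=-4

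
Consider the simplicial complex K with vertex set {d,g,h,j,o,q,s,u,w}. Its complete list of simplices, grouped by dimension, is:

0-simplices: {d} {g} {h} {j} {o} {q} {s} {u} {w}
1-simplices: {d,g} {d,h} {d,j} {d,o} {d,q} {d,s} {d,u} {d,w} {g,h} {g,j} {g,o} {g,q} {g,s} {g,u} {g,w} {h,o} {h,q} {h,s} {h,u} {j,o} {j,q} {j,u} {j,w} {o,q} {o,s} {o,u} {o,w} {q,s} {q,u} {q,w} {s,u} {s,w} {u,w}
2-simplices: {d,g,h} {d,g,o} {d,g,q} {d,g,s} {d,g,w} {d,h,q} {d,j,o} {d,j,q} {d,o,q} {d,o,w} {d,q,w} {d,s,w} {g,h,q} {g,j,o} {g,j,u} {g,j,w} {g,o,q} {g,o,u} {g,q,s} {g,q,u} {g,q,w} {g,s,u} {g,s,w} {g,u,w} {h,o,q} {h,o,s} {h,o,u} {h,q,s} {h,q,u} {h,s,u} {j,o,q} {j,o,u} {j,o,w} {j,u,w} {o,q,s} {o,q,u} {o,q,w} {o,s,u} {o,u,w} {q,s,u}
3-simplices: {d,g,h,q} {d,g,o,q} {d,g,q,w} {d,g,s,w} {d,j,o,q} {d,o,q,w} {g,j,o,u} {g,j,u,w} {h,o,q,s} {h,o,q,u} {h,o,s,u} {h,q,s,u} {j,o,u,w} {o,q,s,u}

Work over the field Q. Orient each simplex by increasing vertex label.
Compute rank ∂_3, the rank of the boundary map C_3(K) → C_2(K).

n_0=9 n_1=33 n_2=40 n_3=14  [Q]
∂1: piv[dg,dh,dj,do,dq,ds,du,dw] rk=8  ker:gh,gj,go,gq,gs,gu,gw,ho,hq,hs,hu,jo,jq,ju,jw,oq,os,ou,ow,qs,qu,qw,su,sw,uw
∂2: piv[dgh,dgo,dgq,dgs,dgw,dhq,djo,djq,doq,dow,dqw,dsw,gjo,gju,gjw,gou,gqs,gqu,gsu,guw,hoq,hos,hou,hqs] rk=24  ker:ghq,goq,gqw,gsw,hqu,hsu,joq,jou,jow,juw,oqs,oqu,oqw,osu,ouw,qsu
∂3: piv[dghq,dgoq,dgqw,dgsw,djoq,doqw,gjou,gjuw,hoqs,hoqu,hosu,hqsu,jouw] rk=13  ker:oqsu
rk∂_3=13

rank∂_3=13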